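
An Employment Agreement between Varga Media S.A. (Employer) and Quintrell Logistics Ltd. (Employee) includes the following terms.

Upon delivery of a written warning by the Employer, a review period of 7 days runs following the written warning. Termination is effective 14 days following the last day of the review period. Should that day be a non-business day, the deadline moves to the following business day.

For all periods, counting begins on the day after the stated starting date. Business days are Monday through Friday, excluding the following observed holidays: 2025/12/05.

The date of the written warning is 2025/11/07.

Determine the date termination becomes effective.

2025/11/28

Adding 7 calendar days to 2025/11/07 gives 2025/11/14, which is the last day of the review period.
The date termination becomes effective: 14 calendar days after 2025/11/14 is 2025/11/28. 2025/11/28 is a Friday and is not a listed holiday, so no roll-forward applies.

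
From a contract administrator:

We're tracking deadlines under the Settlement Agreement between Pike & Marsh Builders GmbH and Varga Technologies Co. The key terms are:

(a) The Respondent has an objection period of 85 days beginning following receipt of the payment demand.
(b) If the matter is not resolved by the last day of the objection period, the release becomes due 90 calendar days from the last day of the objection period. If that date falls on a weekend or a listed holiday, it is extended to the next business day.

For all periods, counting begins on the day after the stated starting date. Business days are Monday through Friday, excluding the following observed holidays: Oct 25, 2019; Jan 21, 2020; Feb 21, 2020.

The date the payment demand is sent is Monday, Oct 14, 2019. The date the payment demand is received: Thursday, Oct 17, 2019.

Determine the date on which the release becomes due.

The last day of the objection period: Oct 17, 2019 + 85 days = Jan 10, 2020.
Adding 90 calendar days to Jan 10, 2020 gives Apr 9, 2020, which is the date on which the release becomes due. Apr 9, 2020 is a Thursday and is not a listed holiday, so no roll-forward applies.

Apr 9, 2020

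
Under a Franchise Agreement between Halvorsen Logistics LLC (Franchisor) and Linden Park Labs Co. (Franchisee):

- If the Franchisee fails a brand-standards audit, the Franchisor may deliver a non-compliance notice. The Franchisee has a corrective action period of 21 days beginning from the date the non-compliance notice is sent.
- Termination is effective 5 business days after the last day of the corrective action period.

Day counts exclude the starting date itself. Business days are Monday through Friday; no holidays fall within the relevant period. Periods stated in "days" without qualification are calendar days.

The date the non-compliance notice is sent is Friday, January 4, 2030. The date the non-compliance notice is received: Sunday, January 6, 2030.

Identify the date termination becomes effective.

The last day of the corrective action period: January 4, 2030 + 21 days = January 25, 2030.
The date termination becomes effective: 5 business days after Friday, January 25, 2030, skipping weekends — Jan 28, Jan 29, Jan 30, Jan 31, Feb 1 — lands on Friday, February 1, 2030.

February 1, 2030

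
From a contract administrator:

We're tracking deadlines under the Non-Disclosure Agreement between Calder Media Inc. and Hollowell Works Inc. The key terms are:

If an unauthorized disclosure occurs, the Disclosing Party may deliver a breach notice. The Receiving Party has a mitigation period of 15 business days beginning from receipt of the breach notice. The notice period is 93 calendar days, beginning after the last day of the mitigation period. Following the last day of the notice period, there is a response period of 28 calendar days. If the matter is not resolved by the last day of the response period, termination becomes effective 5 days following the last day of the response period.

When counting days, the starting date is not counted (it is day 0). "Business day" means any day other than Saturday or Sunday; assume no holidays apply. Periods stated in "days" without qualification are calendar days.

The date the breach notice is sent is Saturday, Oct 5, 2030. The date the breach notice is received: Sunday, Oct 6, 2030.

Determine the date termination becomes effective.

Feb 28, 2031

From Sunday, Oct 6, 2030, 15 business days (Oct 7, Oct 8, Oct 9, Oct 10, …, Oct 23, Oct 24, Oct 25, skipping weekends) brings us to Friday, Oct 25, 2030, which is the last day of the mitigation period.
Adding 93 calendar days to Oct 25, 2030 gives Jan 26, 2031, which is the last day of the notice period.
The last day of the response period: 28 calendar days after Jan 26, 2031 is Feb 23, 2031.
Adding 5 calendar days to Feb 23, 2031 gives Feb 28, 2031, which is the date termination becomes effective.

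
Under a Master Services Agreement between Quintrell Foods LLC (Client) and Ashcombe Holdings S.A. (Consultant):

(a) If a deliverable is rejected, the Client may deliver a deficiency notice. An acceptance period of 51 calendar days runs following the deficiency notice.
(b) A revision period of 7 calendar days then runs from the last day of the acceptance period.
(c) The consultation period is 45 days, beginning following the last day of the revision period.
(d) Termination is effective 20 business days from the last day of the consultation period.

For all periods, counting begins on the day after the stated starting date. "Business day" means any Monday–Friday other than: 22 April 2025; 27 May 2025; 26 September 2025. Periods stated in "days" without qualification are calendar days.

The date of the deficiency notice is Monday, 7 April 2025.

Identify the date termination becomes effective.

The last day of the acceptance period: 51 calendar days after 7 April 2025 is 28 May 2025.
The last day of the revision period: 7 calendar days after 28 May 2025 is 4 June 2025.
The last day of the consultation period: 4 June 2025 + 45 days = 19 July 2025.
The date termination becomes effective: 20 business days after Saturday, 19 July 2025, skipping weekends — Jul 21, Jul 22, Jul 23, Jul 24, …, Aug 13, Aug 14, Aug 15 — lands on Friday, 15 August 2025.

15 August 2025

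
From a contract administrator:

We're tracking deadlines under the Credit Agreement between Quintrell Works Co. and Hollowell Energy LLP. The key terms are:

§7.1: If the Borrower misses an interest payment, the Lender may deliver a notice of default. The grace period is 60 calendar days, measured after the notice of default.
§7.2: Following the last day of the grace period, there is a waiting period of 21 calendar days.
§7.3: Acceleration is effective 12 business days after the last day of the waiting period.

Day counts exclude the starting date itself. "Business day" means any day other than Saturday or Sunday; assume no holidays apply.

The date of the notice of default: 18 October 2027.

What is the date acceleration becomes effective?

The last day of the grace period: 60 calendar days after 18 October 2027 is 17 December 2027.
The last day of the waiting period: 21 calendar days after 17 December 2027 is 7 January 2028.
From Friday, 7 January 2028, 12 business days (Jan 10, Jan 11, Jan 12, Jan 13, …, Jan 21, Jan 24, Jan 25, skipping weekends) brings us to Tuesday, 25 January 2028, which is the date acceleration becomes effective.

25 January 2028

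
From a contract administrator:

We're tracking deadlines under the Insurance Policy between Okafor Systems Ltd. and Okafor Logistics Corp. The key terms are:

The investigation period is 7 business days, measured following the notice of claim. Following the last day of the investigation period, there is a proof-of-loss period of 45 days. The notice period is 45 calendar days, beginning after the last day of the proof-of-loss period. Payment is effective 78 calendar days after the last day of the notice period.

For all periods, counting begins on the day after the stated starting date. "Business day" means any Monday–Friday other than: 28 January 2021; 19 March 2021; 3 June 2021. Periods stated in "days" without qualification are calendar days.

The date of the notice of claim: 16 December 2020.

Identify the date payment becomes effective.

The last day of the investigation period: counting 7 business days from Wednesday, 16 December 2020 (Dec 17, Dec 18, Dec 21, Dec 22, Dec 23, Dec 24, Dec 25, skipping weekends) reaches Friday, 25 December 2020.
The last day of the proof-of-loss period: 25 December 2020 + 45 days = 8 February 2021.
Adding 45 calendar days to 8 February 2021 gives 25 March 2021, which is the last day of the notice period.
Adding 78 calendar days to 25 March 2021 gives 11 June 2021, which is the date payment becomes effective.

11 June 2021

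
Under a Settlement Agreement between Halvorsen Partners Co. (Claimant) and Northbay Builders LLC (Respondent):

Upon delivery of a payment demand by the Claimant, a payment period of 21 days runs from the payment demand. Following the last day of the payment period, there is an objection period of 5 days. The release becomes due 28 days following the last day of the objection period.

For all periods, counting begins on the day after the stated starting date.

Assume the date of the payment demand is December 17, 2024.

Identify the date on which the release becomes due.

February 9, 2025

The last day of the payment period: December 17, 2024 + 21 days = January 7, 2025.
Adding 5 calendar days to January 7, 2025 gives January 12, 2025, which is the last day of the objection period.
The date on which the release becomes due: 28 calendar days after January 12, 2025 is February 9, 2025.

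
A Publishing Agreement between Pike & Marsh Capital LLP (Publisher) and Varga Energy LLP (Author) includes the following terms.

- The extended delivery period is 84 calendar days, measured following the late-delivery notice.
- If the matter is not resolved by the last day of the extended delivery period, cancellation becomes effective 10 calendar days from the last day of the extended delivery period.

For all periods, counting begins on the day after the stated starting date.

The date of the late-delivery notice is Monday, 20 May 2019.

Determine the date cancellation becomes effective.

The last day of the extended delivery period: 20 May 2019 + 84 days = 12 August 2019.
The date cancellation becomes effective: 10 calendar days after 12 August 2019 is 22 August 2019.

22 August 2019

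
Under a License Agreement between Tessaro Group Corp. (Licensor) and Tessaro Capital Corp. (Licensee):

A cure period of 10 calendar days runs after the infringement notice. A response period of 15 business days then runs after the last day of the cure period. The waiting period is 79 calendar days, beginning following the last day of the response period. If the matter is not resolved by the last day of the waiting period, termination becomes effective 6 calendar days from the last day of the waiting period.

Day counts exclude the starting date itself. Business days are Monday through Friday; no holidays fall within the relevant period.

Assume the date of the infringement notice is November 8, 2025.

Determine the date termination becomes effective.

Adding 10 calendar days to November 8, 2025 gives November 18, 2025, which is the last day of the cure period.
The last day of the response period: counting 15 business days from Tuesday, November 18, 2025 (Nov 19, Nov 20, Nov 21, Nov 24, …, Dec 5, Dec 8, Dec 9, skipping weekends) reaches Tuesday, December 9, 2025.
The last day of the waiting period: December 9, 2025 + 79 days = February 26, 2026.
The date termination becomes effective: 6 calendar days after February 26, 2026 is March 4, 2026.

March 4, 2026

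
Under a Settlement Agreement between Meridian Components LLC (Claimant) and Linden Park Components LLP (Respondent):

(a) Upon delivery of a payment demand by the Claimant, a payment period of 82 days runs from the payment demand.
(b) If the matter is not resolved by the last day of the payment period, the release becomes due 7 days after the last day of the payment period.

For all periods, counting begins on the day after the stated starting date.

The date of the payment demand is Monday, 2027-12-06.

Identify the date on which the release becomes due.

The last day of the payment period: 2027-12-06 + 82 days = 2028-02-26.
The date on which the release becomes due: 7 calendar days after 2028-02-26 is 2028-03-04.

2028-03-04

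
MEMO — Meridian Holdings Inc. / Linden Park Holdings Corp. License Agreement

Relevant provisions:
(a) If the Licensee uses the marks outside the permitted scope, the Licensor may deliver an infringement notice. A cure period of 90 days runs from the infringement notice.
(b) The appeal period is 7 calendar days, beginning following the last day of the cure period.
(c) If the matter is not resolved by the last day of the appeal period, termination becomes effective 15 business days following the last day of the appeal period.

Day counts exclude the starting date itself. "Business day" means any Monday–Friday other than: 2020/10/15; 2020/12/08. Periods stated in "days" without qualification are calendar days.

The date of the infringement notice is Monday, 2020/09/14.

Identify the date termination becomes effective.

The last day of the cure period: 90 calendar days after 2020/09/14 is 2020/12/13.
The last day of the appeal period: 2020/12/13 + 7 days = 2020/12/20.
The date termination becomes effective: counting 15 business days from Sunday, 2020/12/20 (Dec 21, Dec 22, Dec 23, Dec 24, …, Jan 6, Jan 7, Jan 8, skipping weekends) reaches Friday, 2021/01/08.

2021/01/08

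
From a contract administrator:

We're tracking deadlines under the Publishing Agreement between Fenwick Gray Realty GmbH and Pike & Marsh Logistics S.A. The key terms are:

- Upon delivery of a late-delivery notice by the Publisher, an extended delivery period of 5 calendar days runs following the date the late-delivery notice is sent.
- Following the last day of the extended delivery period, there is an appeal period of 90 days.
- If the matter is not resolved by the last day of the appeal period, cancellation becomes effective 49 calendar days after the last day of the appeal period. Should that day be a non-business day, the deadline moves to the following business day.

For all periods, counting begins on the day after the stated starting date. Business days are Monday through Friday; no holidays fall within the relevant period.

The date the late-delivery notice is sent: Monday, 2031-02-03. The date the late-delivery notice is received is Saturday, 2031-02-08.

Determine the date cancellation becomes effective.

2031-06-27

The last day of the extended delivery period: 2031-02-03 + 5 days = 2031-02-08.
Adding 90 calendar days to 2031-02-08 gives 2031-05-09, which is the last day of the appeal period.
Adding 49 calendar days to 2031-05-09 gives 2031-06-27, which is the date cancellation becomes effective. 2031-06-27 is a Friday, so no roll-forward applies.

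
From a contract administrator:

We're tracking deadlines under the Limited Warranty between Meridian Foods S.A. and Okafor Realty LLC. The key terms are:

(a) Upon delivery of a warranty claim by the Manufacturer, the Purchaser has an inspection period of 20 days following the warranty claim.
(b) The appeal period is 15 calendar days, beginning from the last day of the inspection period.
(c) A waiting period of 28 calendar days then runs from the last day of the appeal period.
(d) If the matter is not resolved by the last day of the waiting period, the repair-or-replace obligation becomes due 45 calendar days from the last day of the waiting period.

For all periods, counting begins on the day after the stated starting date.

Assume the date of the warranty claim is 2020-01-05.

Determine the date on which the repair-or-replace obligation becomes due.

The last day of the inspection period: 2020-01-05 + 20 days = 2020-01-25.
The last day of the appeal period: 2020-01-25 + 15 days = 2020-02-09.
Adding 28 calendar days to 2020-02-09 gives 2020-03-08, which is the last day of the waiting period.
The date on which the repair-or-replace obligation becomes due: 45 calendar days after 2020-03-08 is 2020-04-22.

2020-04-22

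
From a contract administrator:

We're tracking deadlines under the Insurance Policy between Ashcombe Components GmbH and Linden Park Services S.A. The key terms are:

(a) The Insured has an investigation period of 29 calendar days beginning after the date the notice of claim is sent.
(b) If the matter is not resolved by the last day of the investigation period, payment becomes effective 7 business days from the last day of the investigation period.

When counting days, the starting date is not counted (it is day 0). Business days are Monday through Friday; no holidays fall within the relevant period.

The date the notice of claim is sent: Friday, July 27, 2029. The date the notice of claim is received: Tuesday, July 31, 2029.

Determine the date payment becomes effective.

September 4, 2029

The last day of the investigation period: 29 calendar days after July 27, 2029 is August 25, 2029.
The date payment becomes effective: counting 7 business days from Saturday, August 25, 2029 (Aug 27, Aug 28, Aug 29, Aug 30, Aug 31, Sep 3, Sep 4, skipping weekends) reaches Tuesday, September 4, 2029.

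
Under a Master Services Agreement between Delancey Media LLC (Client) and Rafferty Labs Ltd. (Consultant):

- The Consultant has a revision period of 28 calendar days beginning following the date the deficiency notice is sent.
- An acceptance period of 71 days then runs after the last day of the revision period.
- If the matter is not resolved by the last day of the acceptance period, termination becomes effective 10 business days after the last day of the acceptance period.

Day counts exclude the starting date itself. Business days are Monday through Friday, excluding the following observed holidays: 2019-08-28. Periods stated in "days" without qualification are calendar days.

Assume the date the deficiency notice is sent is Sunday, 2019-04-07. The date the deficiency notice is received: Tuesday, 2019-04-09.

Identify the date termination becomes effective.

2019-07-29

Adding 28 calendar days to 2019-04-07 gives 2019-05-05, which is the last day of the revision period.
Adding 71 calendar days to 2019-05-05 gives 2019-07-15, which is the last day of the acceptance period.
The date termination becomes effective: counting 10 business days from Monday, 2019-07-15 (Jul 16, Jul 17, Jul 18, Jul 19, Jul 22, Jul 23, Jul 24, Jul 25, Jul 26, Jul 29, skipping weekends) reaches Monday, 2019-07-29.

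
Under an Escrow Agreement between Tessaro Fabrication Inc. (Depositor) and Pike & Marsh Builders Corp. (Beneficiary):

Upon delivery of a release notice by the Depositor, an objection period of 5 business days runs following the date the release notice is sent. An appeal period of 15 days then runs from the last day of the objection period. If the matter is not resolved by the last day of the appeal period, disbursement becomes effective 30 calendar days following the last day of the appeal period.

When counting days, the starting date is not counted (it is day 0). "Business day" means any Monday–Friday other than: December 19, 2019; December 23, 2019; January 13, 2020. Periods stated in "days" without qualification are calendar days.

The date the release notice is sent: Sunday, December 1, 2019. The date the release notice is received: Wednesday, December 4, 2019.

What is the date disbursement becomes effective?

January 20, 2020

The last day of the objection period: 5 business days after Sunday, December 1, 2019, skipping weekends — Dec 2, Dec 3, Dec 4, Dec 5, Dec 6 — lands on Friday, December 6, 2019.
The last day of the appeal period: December 6, 2019 + 15 days = December 21, 2019.
Adding 30 calendar days to December 21, 2019 gives January 20, 2020, which is the date disbursement becomes effective.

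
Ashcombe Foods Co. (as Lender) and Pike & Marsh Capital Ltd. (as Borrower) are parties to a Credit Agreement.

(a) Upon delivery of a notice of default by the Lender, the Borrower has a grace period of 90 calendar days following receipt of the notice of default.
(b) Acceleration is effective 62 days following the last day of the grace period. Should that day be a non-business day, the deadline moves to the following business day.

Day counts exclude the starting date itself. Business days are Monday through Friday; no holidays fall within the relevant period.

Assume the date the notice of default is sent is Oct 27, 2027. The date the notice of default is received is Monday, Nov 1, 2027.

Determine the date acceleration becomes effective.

Adding 90 calendar days to Nov 1, 2027 gives Jan 30, 2028, which is the last day of the grace period.
The date acceleration becomes effective: 62 calendar days after Jan 30, 2028 is Apr 1, 2028. That falls on a Saturday, so it rolls to the next business day, Monday, Apr 3, 2028.

Apr 3, 2028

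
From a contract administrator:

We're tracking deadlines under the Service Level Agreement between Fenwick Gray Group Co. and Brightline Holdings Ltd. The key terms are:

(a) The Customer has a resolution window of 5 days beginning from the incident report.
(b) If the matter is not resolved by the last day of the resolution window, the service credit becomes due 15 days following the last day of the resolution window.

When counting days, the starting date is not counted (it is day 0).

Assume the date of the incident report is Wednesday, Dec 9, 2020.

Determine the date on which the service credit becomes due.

Dec 29, 2020

Adding 5 calendar days to Dec 9, 2020 gives Dec 14, 2020, which is the last day of the resolution window.
The date on which the service credit becomes due: Dec 14, 2020 + 15 days = Dec 29, 2020.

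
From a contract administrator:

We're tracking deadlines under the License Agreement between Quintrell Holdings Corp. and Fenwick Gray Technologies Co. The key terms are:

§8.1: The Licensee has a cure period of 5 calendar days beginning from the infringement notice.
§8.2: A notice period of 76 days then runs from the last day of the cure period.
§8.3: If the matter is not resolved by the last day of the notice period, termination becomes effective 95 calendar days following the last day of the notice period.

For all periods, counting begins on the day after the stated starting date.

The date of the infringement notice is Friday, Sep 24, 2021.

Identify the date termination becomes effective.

Mar 19, 2022

The last day of the cure period: Sep 24, 2021 + 5 days = Sep 29, 2021.
The last day of the notice period: 76 calendar days after Sep 29, 2021 is Dec 14, 2021.
The date termination becomes effective: 95 calendar days after Dec 14, 2021 is Mar 19, 2022.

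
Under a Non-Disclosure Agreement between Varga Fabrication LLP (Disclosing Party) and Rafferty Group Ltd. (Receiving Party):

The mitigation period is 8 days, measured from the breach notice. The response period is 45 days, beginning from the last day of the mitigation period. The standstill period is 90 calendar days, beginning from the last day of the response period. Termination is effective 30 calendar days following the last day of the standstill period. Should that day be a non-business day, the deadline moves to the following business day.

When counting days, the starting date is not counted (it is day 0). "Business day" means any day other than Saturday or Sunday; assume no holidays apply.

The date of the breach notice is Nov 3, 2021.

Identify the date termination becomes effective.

Apr 25, 2022

Adding 8 calendar days to Nov 3, 2021 gives Nov 11, 2021, which is the last day of the mitigation period.
The last day of the response period: 45 calendar days after Nov 11, 2021 is Dec 26, 2021.
The last day of the standstill period: Dec 26, 2021 + 90 days = Mar 26, 2022.
Adding 30 calendar days to Mar 26, 2022 gives Apr 25, 2022, which is the date termination becomes effective. Apr 25, 2022 is a Monday, so no roll-forward applies.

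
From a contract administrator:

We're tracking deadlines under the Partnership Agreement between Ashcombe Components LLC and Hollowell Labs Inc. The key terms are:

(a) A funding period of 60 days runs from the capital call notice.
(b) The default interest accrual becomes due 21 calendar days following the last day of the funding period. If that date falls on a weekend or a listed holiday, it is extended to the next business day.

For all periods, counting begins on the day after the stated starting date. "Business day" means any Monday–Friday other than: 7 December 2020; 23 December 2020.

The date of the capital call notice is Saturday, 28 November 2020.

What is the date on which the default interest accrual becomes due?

17 February 2021

Adding 60 calendar days to 28 November 2020 gives 27 January 2021, which is the last day of the funding period.
The date on which the default interest accrual becomes due: 21 calendar days after 27 January 2021 is 17 February 2021. 17 February 2021 is a Wednesday and is not a listed holiday, so no roll-forward applies.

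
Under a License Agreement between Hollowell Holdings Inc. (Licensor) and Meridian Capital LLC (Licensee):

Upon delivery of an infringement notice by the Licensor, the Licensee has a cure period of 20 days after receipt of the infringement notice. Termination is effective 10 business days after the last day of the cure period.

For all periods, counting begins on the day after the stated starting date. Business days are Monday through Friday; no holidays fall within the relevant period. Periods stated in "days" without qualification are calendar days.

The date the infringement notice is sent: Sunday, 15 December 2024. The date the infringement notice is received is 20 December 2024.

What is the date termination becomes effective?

The last day of the cure period: 20 calendar days after 20 December 2024 is 9 January 2025.
The date termination becomes effective: 10 business days after Thursday, 9 January 2025, skipping weekends — Jan 10, Jan 13, Jan 14, Jan 15, Jan 16, Jan 17, Jan 20, Jan 21, Jan 22, Jan 23 — lands on Thursday, 23 January 2025.

23 January 2025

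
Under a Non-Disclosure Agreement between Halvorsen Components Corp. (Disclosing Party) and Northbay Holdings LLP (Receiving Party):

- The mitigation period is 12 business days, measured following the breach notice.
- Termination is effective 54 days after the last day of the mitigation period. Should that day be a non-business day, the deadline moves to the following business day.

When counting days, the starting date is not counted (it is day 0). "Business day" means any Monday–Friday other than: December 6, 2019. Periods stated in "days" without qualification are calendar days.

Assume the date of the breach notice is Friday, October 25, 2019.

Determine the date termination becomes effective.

The last day of the mitigation period: 12 business days after Friday, October 25, 2019, skipping weekends — Oct 28, Oct 29, Oct 30, Oct 31, …, Nov 8, Nov 11, Nov 12 — lands on Tuesday, November 12, 2019.
The date termination becomes effective: 54 calendar days after November 12, 2019 is January 5, 2020. That falls on a Sunday, so it rolls to the next business day, Monday, January 6, 2020.

January 6, 2020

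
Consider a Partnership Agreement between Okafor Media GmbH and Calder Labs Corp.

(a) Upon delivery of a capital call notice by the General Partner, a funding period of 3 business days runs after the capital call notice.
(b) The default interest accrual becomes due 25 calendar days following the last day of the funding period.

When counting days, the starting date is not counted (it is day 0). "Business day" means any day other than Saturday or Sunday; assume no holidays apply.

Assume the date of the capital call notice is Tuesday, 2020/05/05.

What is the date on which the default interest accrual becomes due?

The last day of the funding period: 3 business days after Tuesday, 2020/05/05, skipping weekends — May 6, May 7, May 8 — lands on Friday, 2020/05/08.
Adding 25 calendar days to 2020/05/08 gives 2020/06/02, which is the date on which the default interest accrual becomes due.

2020/06/02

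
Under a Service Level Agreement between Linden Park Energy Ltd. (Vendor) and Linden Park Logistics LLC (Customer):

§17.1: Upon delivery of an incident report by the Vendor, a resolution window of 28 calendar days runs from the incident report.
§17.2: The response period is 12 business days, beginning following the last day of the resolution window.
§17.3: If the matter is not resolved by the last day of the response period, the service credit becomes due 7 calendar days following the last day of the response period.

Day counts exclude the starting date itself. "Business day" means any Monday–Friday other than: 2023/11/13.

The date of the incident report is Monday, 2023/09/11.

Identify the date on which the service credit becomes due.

The last day of the resolution window: 28 calendar days after 2023/09/11 is 2023/10/09.
The last day of the response period: counting 12 business days from Monday, 2023/10/09 (Oct 10, Oct 11, Oct 12, Oct 13, …, Oct 23, Oct 24, Oct 25, skipping weekends) reaches Wednesday, 2023/10/25.
The date on which the service credit becomes due: 7 calendar days after 2023/10/25 is 2023/11/01.

2023/11/01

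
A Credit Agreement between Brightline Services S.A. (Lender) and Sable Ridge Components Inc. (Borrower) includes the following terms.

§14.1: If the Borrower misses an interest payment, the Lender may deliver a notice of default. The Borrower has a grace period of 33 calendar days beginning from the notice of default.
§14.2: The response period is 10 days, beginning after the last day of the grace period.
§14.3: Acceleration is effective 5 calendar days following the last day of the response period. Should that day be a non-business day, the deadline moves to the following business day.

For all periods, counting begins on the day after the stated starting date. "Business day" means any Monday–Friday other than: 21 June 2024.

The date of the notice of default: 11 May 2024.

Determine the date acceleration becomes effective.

28 June 2024

The last day of the grace period: 11 May 2024 + 33 days = 13 June 2024.
Adding 10 calendar days to 13 June 2024 gives 23 June 2024, which is the last day of the response period.
The date acceleration becomes effective: 23 June 2024 + 5 days = 28 June 2024. 28 June 2024 is a Friday and is not a listed holiday, so no roll-forward applies.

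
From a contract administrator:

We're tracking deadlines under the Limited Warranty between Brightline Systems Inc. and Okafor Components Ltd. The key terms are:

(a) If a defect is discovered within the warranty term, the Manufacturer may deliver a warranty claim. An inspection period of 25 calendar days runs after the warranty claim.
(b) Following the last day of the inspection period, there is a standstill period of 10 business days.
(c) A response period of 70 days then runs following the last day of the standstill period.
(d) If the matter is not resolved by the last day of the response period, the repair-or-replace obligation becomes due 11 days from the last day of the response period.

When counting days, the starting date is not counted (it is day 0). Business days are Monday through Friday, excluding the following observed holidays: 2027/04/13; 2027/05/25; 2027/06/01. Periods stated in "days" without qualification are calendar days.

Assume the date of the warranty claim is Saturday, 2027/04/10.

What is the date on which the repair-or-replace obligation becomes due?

The last day of the inspection period: 2027/04/10 + 25 days = 2027/05/05.
The last day of the standstill period: counting 10 business days from Wednesday, 2027/05/05 (May 6, May 7, May 10, May 11, May 12, May 13, May 14, May 17, May 18, May 19, skipping weekends) reaches Wednesday, 2027/05/19.
Adding 70 calendar days to 2027/05/19 gives 2027/07/28, which is the last day of the response period.
The date on which the repair-or-replace obligation becomes due: 2027/07/28 + 11 days = 2027/08/08.

2027/08/08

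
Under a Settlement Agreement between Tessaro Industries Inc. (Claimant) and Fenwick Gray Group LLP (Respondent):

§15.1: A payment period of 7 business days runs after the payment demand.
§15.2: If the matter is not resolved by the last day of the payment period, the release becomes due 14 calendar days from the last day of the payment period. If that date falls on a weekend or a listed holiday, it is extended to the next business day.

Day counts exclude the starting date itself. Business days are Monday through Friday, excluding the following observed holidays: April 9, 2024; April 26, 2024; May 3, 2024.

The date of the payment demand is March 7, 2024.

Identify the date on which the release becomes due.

From Thursday, March 7, 2024, 7 business days (Mar 8, Mar 11, Mar 12, Mar 13, Mar 14, Mar 15, Mar 18, skipping weekends) brings us to Monday, March 18, 2024, which is the last day of the payment period.
The date on which the release becomes due: March 18, 2024 + 14 days = April 1, 2024. April 1, 2024 is a Monday and is not a listed holiday, so no roll-forward applies.

April 1, 2024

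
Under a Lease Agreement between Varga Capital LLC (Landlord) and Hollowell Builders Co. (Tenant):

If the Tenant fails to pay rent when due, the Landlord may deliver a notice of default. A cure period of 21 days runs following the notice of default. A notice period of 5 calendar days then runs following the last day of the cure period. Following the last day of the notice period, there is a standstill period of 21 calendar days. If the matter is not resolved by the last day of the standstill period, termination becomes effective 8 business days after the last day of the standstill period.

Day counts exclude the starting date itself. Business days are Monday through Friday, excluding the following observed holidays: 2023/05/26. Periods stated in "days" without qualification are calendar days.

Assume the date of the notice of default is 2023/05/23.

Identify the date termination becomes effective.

2023/07/19

The last day of the cure period: 21 calendar days after 2023/05/23 is 2023/06/13.
The last day of the notice period: 2023/06/13 + 5 days = 2023/06/18.
The last day of the standstill period: 2023/06/18 + 21 days = 2023/07/09.
From Sunday, 2023/07/09, 8 business days (Jul 10, Jul 11, Jul 12, Jul 13, Jul 14, Jul 17, Jul 18, Jul 19, skipping weekends) brings us to Wednesday, 2023/07/19, which is the date termination becomes effective.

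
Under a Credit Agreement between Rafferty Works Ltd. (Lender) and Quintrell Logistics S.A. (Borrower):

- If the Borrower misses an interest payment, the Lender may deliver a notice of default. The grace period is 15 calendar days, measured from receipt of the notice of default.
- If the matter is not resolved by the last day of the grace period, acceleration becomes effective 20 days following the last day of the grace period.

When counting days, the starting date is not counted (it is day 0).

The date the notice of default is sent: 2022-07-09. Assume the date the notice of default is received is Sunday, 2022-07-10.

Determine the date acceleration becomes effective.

The last day of the grace period: 15 calendar days after 2022-07-10 is 2022-07-25.
The date acceleration becomes effective: 2022-07-25 + 20 days = 2022-08-14.

2022-08-14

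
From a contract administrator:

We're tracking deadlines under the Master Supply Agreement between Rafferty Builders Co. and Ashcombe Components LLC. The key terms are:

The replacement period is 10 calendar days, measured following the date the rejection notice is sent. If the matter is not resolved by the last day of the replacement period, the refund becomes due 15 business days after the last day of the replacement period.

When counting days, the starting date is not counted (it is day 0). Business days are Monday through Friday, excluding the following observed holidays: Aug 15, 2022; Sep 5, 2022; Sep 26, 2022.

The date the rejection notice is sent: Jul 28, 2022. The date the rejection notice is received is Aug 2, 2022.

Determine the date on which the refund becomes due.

Aug 29, 2022

The last day of the replacement period: Jul 28, 2022 + 10 days = Aug 7, 2022.
The date on which the refund becomes due: 15 business days after Sunday, Aug 7, 2022, skipping weekends and the listed holiday on Aug 15 — Aug 8, Aug 9, Aug 10, Aug 11, …, Aug 25, Aug 26, Aug 29 — lands on Monday, Aug 29, 2022.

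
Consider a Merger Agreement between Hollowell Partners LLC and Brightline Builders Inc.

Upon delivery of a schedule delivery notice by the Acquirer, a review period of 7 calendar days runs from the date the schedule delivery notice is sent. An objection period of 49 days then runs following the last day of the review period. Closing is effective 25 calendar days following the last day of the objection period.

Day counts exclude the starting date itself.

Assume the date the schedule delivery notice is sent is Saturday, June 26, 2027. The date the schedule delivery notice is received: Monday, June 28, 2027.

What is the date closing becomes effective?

The last day of the review period: 7 calendar days after June 26, 2027 is July 3, 2027.
The last day of the objection period: 49 calendar days after July 3, 2027 is August 21, 2027.
Adding 25 calendar days to August 21, 2027 gives September 15, 2027, which is the date closing becomes effective.

September 15, 2027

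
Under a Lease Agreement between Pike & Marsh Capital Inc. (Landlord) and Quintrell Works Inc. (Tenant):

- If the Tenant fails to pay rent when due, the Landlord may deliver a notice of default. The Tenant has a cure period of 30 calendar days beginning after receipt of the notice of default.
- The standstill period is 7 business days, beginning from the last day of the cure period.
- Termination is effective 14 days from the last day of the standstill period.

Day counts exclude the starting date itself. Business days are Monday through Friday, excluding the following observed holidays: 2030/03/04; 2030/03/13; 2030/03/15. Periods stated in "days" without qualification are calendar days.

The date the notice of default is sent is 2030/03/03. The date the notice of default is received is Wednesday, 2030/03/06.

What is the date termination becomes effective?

The last day of the cure period: 2030/03/06 + 30 days = 2030/04/05.
The last day of the standstill period: counting 7 business days from Friday, 2030/04/05 (Apr 8, Apr 9, Apr 10, Apr 11, Apr 12, Apr 15, Apr 16, skipping weekends) reaches Tuesday, 2030/04/16.
The date termination becomes effective: 14 calendar days after 2030/04/16 is 2030/04/30.

2030/04/30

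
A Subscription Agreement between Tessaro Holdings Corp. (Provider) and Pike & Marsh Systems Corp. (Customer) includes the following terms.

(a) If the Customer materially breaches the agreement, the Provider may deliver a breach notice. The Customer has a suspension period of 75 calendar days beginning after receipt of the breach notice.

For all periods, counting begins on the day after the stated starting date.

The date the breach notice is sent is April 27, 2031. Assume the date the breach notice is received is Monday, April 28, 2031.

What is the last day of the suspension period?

The last day of the suspension period: 75 calendar days after April 28, 2031 is July 12, 2031.

July 12, 2031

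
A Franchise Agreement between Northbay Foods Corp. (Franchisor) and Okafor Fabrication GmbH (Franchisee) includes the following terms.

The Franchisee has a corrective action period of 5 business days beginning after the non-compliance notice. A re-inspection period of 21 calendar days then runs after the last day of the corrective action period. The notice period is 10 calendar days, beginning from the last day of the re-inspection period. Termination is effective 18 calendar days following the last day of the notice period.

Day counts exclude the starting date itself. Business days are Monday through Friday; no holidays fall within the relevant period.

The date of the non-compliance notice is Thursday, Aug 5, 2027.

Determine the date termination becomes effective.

Sep 30, 2027

From Thursday, Aug 5, 2027, 5 business days (Aug 6, Aug 9, Aug 10, Aug 11, Aug 12, skipping weekends) brings us to Thursday, Aug 12, 2027, which is the last day of the corrective action period.
The last day of the re-inspection period: 21 calendar days after Aug 12, 2027 is Sep 2, 2027.
Adding 10 calendar days to Sep 2, 2027 gives Sep 12, 2027, which is the last day of the notice period.
The date termination becomes effective: Sep 12, 2027 + 18 days = Sep 30, 2027.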